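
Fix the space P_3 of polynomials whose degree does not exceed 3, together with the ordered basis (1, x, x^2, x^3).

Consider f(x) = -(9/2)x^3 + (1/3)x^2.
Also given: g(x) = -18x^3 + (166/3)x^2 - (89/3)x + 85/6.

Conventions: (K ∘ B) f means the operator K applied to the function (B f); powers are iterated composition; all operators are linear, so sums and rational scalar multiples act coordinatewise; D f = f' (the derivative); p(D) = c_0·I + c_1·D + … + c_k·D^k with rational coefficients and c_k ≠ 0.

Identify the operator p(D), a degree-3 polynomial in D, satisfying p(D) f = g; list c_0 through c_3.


D^0 f = -(9/2)x^3 + (1/3)x^2
D^1 f = -(27/2)x^2 + (2/3)x
D^2 f = -27x + 2/3
D^3 f = -27
matching coefficients of g against c_0 f + c_1 Df + … from the top degree down determines the c_i
solution: c_0 = 4, c_1 = -4, c_2 = 1, c_3 = -1/2

p(D) = 4·I − 4·D + D^2 − (1/2)·D^3, i.e. c_0 = 4, c_1 = -4, c_2 = 1, c_3 = -1/2


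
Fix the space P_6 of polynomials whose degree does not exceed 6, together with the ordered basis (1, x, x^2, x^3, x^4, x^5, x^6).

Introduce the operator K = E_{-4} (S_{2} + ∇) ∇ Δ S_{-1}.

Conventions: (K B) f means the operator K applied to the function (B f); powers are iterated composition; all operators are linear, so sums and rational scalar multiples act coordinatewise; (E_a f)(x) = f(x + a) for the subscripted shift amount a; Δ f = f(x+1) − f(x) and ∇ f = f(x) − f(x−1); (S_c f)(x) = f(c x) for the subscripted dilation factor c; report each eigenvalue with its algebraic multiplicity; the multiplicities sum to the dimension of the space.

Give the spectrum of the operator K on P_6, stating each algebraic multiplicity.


image of 1: 0
image of x: 0
image of x^2: 2
image of x^3: -12x + 42
image of x^4: 48x^2 - 360x + 662
image of x^5: -160x^3 + 1860x^2 - 7160x + 9090
image of x^6: 480x^4 - 7560x^3 + 44580x^2 - 116460x + 113462
the matrix is upper triangular; its diagonal is (0, 0, 0, 0, 0, 0, 0)
for a triangular matrix the eigenvalues are the diagonal entries, with algebraic multiplicity their repetition count

λ = 0 (multiplicity 7)


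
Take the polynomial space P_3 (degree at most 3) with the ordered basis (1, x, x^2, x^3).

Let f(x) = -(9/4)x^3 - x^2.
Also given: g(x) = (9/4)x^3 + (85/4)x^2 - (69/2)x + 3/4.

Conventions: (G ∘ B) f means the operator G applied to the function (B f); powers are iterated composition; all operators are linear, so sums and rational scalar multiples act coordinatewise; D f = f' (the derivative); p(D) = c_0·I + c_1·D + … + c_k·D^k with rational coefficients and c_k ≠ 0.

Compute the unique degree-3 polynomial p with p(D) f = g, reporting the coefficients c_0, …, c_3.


D^0 f = -(9/4)x^3 - x^2
D^1 f = -(27/4)x^2 - 2x
D^2 f = -(27/2)x - 2
D^3 f = -27/2
matching coefficients of g against c_0 f + c_1 Df + … from the top degree down determines the c_i
solution: c_0 = -1, c_1 = -3, c_2 = 3, c_3 = -1/2

c_0 = -1, c_1 = -3, c_2 = 3, c_3 = -1/2


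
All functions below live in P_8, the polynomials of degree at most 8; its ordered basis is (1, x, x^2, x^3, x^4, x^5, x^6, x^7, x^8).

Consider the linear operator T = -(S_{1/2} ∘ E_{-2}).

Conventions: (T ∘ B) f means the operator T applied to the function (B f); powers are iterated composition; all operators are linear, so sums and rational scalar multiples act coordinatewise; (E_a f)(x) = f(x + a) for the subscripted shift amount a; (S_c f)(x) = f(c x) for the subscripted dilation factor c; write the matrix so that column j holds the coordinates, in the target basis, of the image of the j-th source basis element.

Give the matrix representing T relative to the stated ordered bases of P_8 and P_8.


image of 1: -1
image of x: -(1/2)x + 2
image of x^2: -(1/4)x^2 + 2x - 4
image of x^3: -(1/8)x^3 + (3/2)x^2 - 6x + 8
image of x^4: -(1/16)x^4 + x^3 - 6x^2 + 16x - 16
image of x^5: -(1/32)x^5 + (5/8)x^4 - 5x^3 + 20x^2 - 40x + 32
image of x^6: -(1/64)x^6 + (3/8)x^5 - (15/4)x^4 + 20x^3 - 60x^2 + 96x - 64
image of x^7: -(1/128)x^7 + (7/32)x^6 - (21/8)x^5 + (35/2)x^4 - 70x^3 + 168x^2 - 224x + 128
image of x^8: -(1/256)x^8 + (1/8)x^7 - (7/4)x^6 + 14x^5 - 70x^4 + 224x^3 - 448x^2 + 512x - 256
each image's coordinates form column j of the matrix

the matrix is [[-1, 2, -4, 8, -16, 32, -64, 128, -256]; [0, -1/2, 2, -6, 16, -40, 96, -224, 512]; [0, 0, -1/4, 3/2, -6, 20, -60, 168, -448]; [0, 0, 0, -1/8, 1, -5, 20, -70, 224]; [0, 0, 0, 0, -1/16, 5/8, -15/4, 35/2, -70]; [0, 0, 0, 0, 0, -1/32, 3/8, -21/8, 14]; [0, 0, 0, 0, 0, 0, -1/64, 7/32, -7/4]; [0, 0, 0, 0, 0, 0, 0, -1/128, 1/8]; [0, 0, 0, 0, 0, 0, 0, 0, -1/256]] (rows listed top to bottom)


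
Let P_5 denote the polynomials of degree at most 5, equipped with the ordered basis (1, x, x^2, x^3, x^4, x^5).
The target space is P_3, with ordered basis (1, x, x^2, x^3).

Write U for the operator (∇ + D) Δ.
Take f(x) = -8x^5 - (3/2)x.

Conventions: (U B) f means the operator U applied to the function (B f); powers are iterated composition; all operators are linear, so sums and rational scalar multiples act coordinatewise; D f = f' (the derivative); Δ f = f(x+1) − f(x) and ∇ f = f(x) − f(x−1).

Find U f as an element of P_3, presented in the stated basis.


Δ f = -40x^4 - 80x^3 - 80x^2 - 40x - 19/2
∇ Δ f = -160x^3 - 80x
D Δ f = -160x^3 - 240x^2 - 160x - 40
(∇ + D) Δ f = -320x^3 - 240x^2 - 240x - 40

g(x) = -320x^3 - 240x^2 - 240x - 40


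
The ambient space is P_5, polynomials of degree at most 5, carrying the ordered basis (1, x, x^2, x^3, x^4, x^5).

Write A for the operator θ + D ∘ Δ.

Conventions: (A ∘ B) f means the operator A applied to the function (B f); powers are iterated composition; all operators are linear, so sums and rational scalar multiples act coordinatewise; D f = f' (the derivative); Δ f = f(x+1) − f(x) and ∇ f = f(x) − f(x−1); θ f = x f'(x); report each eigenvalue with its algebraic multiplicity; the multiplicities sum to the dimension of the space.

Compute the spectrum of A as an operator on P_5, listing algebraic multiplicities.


image of 1: 0
image of x: x
image of x^2: 2x^2 + 2
image of x^3: 3x^3 + 6x + 3
image of x^4: 4x^4 + 12x^2 + 12x + 4
image of x^5: 5x^5 + 20x^3 + 30x^2 + 20x + 5
the matrix is upper triangular; its diagonal is (0, 1, 2, 3, 4, 5)
for a triangular matrix the eigenvalues are the diagonal entries, with algebraic multiplicity their repetition count

λ = 0 (multiplicity 1), λ = 1 (multiplicity 1), λ = 2 (multiplicity 1), λ = 3 (multiplicity 1), λ = 4 (multiplicity 1), λ = 5 (multiplicity 1)


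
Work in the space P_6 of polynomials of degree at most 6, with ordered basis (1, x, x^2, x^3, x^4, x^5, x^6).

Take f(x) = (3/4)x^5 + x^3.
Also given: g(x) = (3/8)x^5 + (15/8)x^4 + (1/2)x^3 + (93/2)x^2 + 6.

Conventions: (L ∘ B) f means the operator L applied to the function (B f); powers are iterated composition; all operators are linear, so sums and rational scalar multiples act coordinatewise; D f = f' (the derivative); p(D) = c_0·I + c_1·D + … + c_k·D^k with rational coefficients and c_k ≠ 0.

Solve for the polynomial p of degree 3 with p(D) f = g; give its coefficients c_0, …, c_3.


D^0 f = (3/4)x^5 + x^3
D^1 f = (15/4)x^4 + 3x^2
D^2 f = 15x^3 + 6x
D^3 f = 45x^2 + 6
matching coefficients of g against c_0 f + c_1 Df + … from the top degree down determines the c_i
solution: c_0 = 1/2, c_1 = 1/2, c_2 = 0, c_3 = 1

p(D) = (1/2)·I + (1/2)·D + D^3, i.e. c_0 = 1/2, c_1 = 1/2, c_2 = 0, c_3 = 1


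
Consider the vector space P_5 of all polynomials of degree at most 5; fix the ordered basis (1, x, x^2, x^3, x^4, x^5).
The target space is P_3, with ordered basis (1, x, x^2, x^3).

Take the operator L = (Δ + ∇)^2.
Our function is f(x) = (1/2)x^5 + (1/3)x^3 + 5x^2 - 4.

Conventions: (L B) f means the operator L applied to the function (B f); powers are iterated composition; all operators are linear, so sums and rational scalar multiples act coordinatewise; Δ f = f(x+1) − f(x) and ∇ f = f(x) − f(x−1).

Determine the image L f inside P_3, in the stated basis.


the result is g(x) = 40x^3 + 88x + 40

Δ f = (5/2)x^4 + 5x^3 + 6x^2 + (27/2)x + 35/6
∇ f = (5/2)x^4 - 5x^3 + 6x^2 + (13/2)x - 25/6
(Δ + ∇) f = 5x^4 + 12x^2 + 20x + 5/3
Δ (Δ + ∇) f = 20x^3 + 30x^2 + 44x + 37
∇ (Δ + ∇) f = 20x^3 - 30x^2 + 44x + 3
(Δ + ∇) (Δ + ∇) f = 40x^3 + 88x + 40


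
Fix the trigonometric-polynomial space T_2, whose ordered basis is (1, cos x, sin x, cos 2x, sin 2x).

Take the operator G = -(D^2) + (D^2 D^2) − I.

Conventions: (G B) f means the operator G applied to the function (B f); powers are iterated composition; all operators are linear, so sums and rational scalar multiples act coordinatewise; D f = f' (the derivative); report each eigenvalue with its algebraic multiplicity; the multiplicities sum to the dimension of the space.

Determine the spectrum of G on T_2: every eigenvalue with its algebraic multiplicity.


image of 1: -1
image of cos x: cos x
image of sin x: sin x
image of cos 2x: 19cos 2x
image of sin 2x: 19sin 2x
the matrix is diagonal; its diagonal is (-1, 1, 1, 19, 19)
for a triangular matrix the eigenvalues are the diagonal entries, with algebraic multiplicity their repetition count

λ = -1 (multiplicity 1), λ = 1 (multiplicity 2), λ = 19 (multiplicity 2)


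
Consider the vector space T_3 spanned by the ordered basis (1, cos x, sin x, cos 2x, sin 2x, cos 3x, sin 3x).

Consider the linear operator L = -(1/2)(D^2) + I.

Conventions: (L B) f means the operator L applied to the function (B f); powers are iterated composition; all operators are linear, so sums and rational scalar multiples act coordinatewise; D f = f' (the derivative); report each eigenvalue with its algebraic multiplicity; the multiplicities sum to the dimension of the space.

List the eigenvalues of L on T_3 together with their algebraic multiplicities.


image of 1: 1
image of cos x: (3/2)cos x
image of sin x: (3/2)sin x
image of cos 2x: 3cos 2x
image of sin 2x: 3sin 2x
image of cos 3x: (11/2)cos 3x
image of sin 3x: (11/2)sin 3x
the matrix is diagonal; its diagonal is (1, 3/2, 3/2, 3, 3, 11/2, 11/2)
for a triangular matrix the eigenvalues are the diagonal entries, with algebraic multiplicity their repetition count

λ = 1 (multiplicity 1), λ = 3/2 (multiplicity 2), λ = 3 (multiplicity 2), λ = 11/2 (multiplicity 2)


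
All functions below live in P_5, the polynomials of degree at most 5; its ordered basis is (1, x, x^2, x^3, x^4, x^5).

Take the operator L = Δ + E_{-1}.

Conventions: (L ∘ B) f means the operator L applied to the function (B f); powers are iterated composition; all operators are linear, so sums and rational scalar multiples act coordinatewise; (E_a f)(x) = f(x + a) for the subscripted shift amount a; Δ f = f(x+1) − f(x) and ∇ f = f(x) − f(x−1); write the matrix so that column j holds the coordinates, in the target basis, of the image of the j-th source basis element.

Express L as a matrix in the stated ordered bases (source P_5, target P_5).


the matrix is [[1, 0, 2, 0, 2, 0]; [0, 1, 0, 6, 0, 10]; [0, 0, 1, 0, 12, 0]; [0, 0, 0, 1, 0, 20]; [0, 0, 0, 0, 1, 0]; [0, 0, 0, 0, 0, 1]] (rows listed top to bottom)

image of 1: 1
image of x: x
image of x^2: x^2 + 2
image of x^3: x^3 + 6x
image of x^4: x^4 + 12x^2 + 2
image of x^5: x^5 + 20x^3 + 10x
each image's coordinates form column j of the matrix


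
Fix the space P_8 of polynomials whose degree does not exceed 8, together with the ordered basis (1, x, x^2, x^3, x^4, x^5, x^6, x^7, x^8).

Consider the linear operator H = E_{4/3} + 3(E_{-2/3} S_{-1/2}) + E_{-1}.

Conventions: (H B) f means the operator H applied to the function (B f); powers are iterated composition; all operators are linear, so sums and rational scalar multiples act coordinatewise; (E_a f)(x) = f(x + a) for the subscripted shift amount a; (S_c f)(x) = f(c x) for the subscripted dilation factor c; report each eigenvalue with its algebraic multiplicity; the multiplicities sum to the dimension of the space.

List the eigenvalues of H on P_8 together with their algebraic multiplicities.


image of 1: 5
image of x: (1/2)x + 4/3
image of x^2: (11/4)x^2 - (1/3)x + 28/9
image of x^3: (13/8)x^3 + (7/4)x^2 + (47/6)x + 40/27
image of x^4: (35/16)x^4 + (5/6)x^3 + (103/6)x^2 + (142/27)x + 340/81
image of x^5: (61/32)x^5 + (95/48)x^4 + (985/36)x^3 + (755/54)x^2 + (3355/162)x + 784/243
image of x^6: (131/64)x^6 + (29/16)x^5 + (2015/48)x^4 + (1465/54)x^3 + (6755/108)x^2 + (1559/81)x + 4828/729
image of x^7: (253/128)x^7 + (469/192)x^6 + (5579/96)x^5 + (20825/432)x^4 + (94255/648)x^3 + (21889/324)x^2 + (67529/1458)x + 14200/2187
image of x^8: (515/256)x^8 + (125/48)x^7 + (11221/144)x^6 + (8267/108)x^5 + (188825/648)x^4 + (43715/243)x^3 + (135121/729)x^2 + (113564/2187)x + 72100/6561
the matrix is upper triangular; its diagonal is (5, 1/2, 11/4, 13/8, 35/16, 61/32, 131/64, 253/128, 515/256)
for a triangular matrix the eigenvalues are the diagonal entries, with algebraic multiplicity their repetition count

λ = 1/2 (multiplicity 1), λ = 13/8 (multiplicity 1), λ = 61/32 (multiplicity 1), λ = 253/128 (multiplicity 1), λ = 515/256 (multiplicity 1), λ = 131/64 (multiplicity 1), λ = 35/16 (multiplicity 1), λ = 11/4 (multiplicity 1), λ = 5 (multiplicity 1)


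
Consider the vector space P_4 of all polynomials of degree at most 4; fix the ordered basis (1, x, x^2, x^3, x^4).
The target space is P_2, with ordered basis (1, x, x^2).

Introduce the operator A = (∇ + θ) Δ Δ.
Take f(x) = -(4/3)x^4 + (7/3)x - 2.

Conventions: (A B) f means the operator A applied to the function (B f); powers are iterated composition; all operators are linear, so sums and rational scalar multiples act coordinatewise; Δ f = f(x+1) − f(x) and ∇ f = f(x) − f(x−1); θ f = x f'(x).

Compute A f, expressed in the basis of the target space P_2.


Δ f = -(16/3)x^3 - 8x^2 - (16/3)x + 1
Δ Δ f = -16x^2 - 32x - 56/3
∇ (Δ Δ) f = -32x - 16
θ (Δ Δ) f = -32x^2 - 32x
(∇ + θ) (Δ Δ) f = -32x^2 - 64x - 16

g(x) = -32x^2 - 64x - 16


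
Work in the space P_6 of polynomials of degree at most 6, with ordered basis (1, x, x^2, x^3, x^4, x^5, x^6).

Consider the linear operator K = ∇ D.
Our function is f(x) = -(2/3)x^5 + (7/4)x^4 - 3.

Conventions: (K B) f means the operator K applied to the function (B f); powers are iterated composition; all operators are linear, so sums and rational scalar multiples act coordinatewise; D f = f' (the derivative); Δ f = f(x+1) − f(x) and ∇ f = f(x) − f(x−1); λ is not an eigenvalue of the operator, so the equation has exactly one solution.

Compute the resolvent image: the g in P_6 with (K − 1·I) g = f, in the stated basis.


the result is g(x) = (2/3)x^5 - (7/4)x^4 + (40/3)x^3 - 41x^2 + (343/3)x - 388/3

write g with unknown coordinates in the stated basis and equate coefficients in (K − 1·I) g = f
solving from the highest basis element down gives g = (2/3)x^5 - (7/4)x^4 + (40/3)x^3 - 41x^2 + (343/3)x - 388/3
check: K g = (40/3)x^3 - 41x^2 + (343/3)x - 397/3
so K g − 1·g = -(2/3)x^5 + (7/4)x^4 - 3 = f ✓


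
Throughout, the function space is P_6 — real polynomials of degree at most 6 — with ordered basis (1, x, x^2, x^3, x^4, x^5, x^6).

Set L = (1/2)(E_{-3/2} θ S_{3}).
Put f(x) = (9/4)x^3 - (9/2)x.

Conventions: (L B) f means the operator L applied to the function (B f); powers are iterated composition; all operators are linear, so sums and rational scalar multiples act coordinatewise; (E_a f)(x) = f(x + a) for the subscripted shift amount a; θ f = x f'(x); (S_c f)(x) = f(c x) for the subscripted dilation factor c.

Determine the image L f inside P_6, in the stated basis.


S_{3} f = (243/4)x^3 - (27/2)x
θ S_{3} f = (729/4)x^3 - (27/2)x
E_{-3/2} θ S_{3} f = (729/4)x^3 - (6561/8)x^2 + (19467/16)x - 19035/32
((1/2)(E_{-3/2} θ S_{3})) f = (729/8)x^3 - (6561/16)x^2 + (19467/32)x - 19035/64

the result is g(x) = (729/8)x^3 - (6561/16)x^2 + (19467/32)x - 19035/64


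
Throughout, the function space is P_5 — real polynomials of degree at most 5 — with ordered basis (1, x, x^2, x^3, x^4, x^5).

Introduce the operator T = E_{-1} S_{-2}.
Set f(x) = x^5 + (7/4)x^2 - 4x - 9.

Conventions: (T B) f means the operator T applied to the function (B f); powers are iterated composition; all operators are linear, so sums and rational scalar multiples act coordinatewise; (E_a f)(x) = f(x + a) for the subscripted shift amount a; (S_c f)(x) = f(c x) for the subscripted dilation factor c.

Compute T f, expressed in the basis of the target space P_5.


S_{-2} f = -32x^5 + 7x^2 + 8x - 9
E_{-1} S_{-2} f = -32x^5 + 160x^4 - 320x^3 + 327x^2 - 166x + 22

the image equals g(x) = -32x^5 + 160x^4 - 320x^3 + 327x^2 - 166x + 22


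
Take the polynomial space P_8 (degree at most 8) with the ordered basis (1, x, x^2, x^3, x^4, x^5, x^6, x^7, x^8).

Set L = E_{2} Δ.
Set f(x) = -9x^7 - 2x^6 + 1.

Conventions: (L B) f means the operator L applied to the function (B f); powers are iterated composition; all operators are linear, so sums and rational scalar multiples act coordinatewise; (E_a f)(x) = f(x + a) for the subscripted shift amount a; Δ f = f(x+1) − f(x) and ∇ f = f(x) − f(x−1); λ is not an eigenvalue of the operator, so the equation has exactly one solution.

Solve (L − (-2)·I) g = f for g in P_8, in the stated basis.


write g with unknown coordinates in the stated basis and equate coefficients in (L − (-2)·I) g = f
solving from the highest basis element down gives g = -(9/2)x^7 + (59/4)x^6 + 192x^5 + (3705/8)x^4 - 3410x^3 - (69171/4)x^2 - 4794x + 679123/16
check: L g = -(63/2)x^6 - 384x^5 - (3705/4)x^4 + 6820x^3 + (69171/2)x^2 + 9588x - 679115/8
so L g − (-2)·g = -9x^7 - 2x^6 + 1 = f ✓

g(x) = -(9/2)x^7 + (59/4)x^6 + 192x^5 + (3705/8)x^4 - 3410x^3 - (69171/4)x^2 - 4794x + 679123/16


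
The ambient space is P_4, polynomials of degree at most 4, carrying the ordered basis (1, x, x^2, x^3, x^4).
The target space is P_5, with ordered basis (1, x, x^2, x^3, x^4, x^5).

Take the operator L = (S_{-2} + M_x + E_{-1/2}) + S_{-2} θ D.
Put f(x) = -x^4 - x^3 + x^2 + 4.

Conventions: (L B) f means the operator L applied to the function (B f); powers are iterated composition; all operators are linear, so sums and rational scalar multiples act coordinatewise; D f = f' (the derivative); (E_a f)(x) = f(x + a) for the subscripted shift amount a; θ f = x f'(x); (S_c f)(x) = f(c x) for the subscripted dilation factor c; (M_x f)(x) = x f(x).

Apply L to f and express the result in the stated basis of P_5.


g(x) = -x^5 - 18x^4 + 106x^3 - 19x^2 - (5/4)x + 133/16

S_{-2} f = -16x^4 + 8x^3 + 4x^2 + 4
M_x f = -x^5 - x^4 + x^3 + 4x
E_{-1/2} f = -x^4 + x^3 + x^2 - (5/4)x + 69/16
(S_{-2} + M_x + E_{-1/2}) f = -x^5 - 18x^4 + 10x^3 + 5x^2 + (11/4)x + 133/16
D f = -4x^3 - 3x^2 + 2x
θ D f = -12x^3 - 6x^2 + 2x
S_{-2} θ D f = 96x^3 - 24x^2 - 4x
((S_{-2} + M_x + E_{-1/2}) + S_{-2} θ D) f = -x^5 - 18x^4 + 106x^3 - 19x^2 - (5/4)x + 133/16


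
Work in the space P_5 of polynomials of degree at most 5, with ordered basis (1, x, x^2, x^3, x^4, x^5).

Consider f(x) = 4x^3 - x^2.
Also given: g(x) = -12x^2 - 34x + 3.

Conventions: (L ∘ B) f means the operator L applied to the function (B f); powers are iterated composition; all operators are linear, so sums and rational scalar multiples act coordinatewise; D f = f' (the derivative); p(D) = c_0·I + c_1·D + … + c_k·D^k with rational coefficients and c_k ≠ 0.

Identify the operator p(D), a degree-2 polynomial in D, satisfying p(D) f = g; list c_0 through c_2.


p(D) = -D − (3/2)·D^2, i.e. c_0 = 0, c_1 = -1, c_2 = -3/2

D^0 f = 4x^3 - x^2
D^1 f = 12x^2 - 2x
D^2 f = 24x - 2
matching coefficients of g against c_0 f + c_1 Df + … from the top degree down determines the c_i
solution: c_0 = 0, c_1 = -1, c_2 = -3/2


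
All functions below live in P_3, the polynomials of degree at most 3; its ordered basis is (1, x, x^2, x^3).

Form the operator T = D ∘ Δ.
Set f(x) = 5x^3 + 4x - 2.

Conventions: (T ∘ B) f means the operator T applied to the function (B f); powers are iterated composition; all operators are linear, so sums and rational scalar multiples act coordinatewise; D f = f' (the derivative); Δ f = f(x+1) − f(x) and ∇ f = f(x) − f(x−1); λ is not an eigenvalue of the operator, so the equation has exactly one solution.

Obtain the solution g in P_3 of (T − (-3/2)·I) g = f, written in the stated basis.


write g with unknown coordinates in the stated basis and equate coefficients in (T − (-3/2)·I) g = f
solving from the highest basis element down gives g = (10/3)x^3 - (32/3)x - 8
check: T g = 20x + 10
so T g − (-3/2)·g = 5x^3 + 4x - 2 = f ✓

the result is g(x) = (10/3)x^3 - (32/3)x - 8


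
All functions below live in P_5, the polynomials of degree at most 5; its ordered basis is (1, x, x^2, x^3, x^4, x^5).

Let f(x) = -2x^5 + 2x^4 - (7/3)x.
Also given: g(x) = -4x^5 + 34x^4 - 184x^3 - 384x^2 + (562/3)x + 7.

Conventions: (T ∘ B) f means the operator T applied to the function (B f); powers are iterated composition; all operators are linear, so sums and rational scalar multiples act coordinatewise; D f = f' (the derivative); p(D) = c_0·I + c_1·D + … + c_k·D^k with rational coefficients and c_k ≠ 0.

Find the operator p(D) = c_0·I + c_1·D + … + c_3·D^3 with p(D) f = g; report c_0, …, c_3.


D^0 f = -2x^5 + 2x^4 - (7/3)x
D^1 f = -10x^4 + 8x^3 - 7/3
D^2 f = -40x^3 + 24x^2
D^3 f = -120x^2 + 48x
matching coefficients of g against c_0 f + c_1 Df + … from the top degree down determines the c_i
solution: c_0 = 2, c_1 = -3, c_2 = 4, c_3 = 4

p(D) = 2·I − 3·D + 4·D^2 + 4·D^3, i.e. c_0 = 2, c_1 = -3, c_2 = 4, c_3 = 4


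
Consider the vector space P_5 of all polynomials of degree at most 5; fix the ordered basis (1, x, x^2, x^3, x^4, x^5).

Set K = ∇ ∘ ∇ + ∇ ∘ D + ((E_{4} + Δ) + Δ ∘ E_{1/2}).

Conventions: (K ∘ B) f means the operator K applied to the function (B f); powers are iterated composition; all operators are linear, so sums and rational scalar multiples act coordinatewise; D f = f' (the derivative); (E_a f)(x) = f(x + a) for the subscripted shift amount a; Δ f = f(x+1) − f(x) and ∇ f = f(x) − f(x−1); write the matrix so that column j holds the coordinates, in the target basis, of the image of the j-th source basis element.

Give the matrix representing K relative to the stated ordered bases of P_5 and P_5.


the matrix is [[1, 6, 23, 237/4, 280, 15961/16]; [0, 1, 12, 69, 237, 1400]; [0, 0, 1, 18, 138, 1185/2]; [0, 0, 0, 1, 24, 230]; [0, 0, 0, 0, 1, 30]; [0, 0, 0, 0, 0, 1]] (rows listed top to bottom)

image of 1: 1
image of x: x + 6
image of x^2: x^2 + 12x + 23
image of x^3: x^3 + 18x^2 + 69x + 237/4
image of x^4: x^4 + 24x^3 + 138x^2 + 237x + 280
image of x^5: x^5 + 30x^4 + 230x^3 + (1185/2)x^2 + 1400x + 15961/16
each image's coordinates form column j of the matrix


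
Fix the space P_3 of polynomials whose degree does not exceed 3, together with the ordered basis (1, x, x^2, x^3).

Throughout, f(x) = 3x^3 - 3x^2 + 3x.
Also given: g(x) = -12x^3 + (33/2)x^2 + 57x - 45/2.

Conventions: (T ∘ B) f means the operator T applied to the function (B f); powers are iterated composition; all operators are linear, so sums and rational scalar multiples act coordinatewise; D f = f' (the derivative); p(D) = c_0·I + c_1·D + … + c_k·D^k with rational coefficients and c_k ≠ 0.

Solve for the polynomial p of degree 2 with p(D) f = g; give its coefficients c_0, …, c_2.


c_0 = -4, c_1 = 1/2, c_2 = 4

D^0 f = 3x^3 - 3x^2 + 3x
D^1 f = 9x^2 - 6x + 3
D^2 f = 18x - 6
matching coefficients of g against c_0 f + c_1 Df + … from the top degree down determines the c_i
solution: c_0 = -4, c_1 = 1/2, c_2 = 4


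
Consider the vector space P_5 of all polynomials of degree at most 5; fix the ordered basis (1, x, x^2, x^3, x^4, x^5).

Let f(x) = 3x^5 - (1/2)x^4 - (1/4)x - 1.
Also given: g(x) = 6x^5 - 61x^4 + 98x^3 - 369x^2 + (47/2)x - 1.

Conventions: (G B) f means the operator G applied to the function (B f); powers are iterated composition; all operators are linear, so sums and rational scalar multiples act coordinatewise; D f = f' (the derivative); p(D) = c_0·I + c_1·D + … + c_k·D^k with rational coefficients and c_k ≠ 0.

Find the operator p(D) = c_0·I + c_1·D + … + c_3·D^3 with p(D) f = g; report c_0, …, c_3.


D^0 f = 3x^5 - (1/2)x^4 - (1/4)x - 1
D^1 f = 15x^4 - 2x^3 - 1/4
D^2 f = 60x^3 - 6x^2
D^3 f = 180x^2 - 12x
matching coefficients of g against c_0 f + c_1 Df + … from the top degree down determines the c_i
solution: c_0 = 2, c_1 = -4, c_2 = 3/2, c_3 = -2

p(D) = 2·I − 4·D + (3/2)·D^2 − 2·D^3, i.e. c_0 = 2, c_1 = -4, c_2 = 3/2, c_3 = -2


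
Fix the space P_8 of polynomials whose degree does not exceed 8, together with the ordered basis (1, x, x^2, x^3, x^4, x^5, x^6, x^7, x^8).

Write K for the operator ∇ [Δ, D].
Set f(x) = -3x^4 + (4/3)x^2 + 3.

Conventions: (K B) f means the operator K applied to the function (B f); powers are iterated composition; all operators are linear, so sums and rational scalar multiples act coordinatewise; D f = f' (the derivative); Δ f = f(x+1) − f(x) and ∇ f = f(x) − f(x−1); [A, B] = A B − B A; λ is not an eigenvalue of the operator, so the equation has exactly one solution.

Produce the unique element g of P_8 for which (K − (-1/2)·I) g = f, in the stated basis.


write g with unknown coordinates in the stated basis and equate coefficients in (K − (-1/2)·I) g = f
solving from the highest basis element down gives g = -6x^4 + (8/3)x^2 + 6
check: K g = 0
so K g − (-1/2)·g = -3x^4 + (4/3)x^2 + 3 = f ✓

the image equals g(x) = -6x^4 + (8/3)x^2 + 6


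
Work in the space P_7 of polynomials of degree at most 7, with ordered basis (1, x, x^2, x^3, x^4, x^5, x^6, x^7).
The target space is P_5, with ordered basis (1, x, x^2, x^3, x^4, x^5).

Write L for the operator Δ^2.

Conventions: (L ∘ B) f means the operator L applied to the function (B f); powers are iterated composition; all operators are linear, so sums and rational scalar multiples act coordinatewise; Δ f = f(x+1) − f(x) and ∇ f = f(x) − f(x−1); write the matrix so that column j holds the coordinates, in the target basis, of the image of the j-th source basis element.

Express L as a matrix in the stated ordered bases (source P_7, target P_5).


image of 1: 0
image of x: 0
image of x^2: 2
image of x^3: 6x + 6
image of x^4: 12x^2 + 24x + 14
image of x^5: 20x^3 + 60x^2 + 70x + 30
image of x^6: 30x^4 + 120x^3 + 210x^2 + 180x + 62
image of x^7: 42x^5 + 210x^4 + 490x^3 + 630x^2 + 434x + 126
each image's coordinates form column j of the matrix

the matrix is [[0, 0, 2, 6, 14, 30, 62, 126]; [0, 0, 0, 6, 24, 70, 180, 434]; [0, 0, 0, 0, 12, 60, 210, 630]; [0, 0, 0, 0, 0, 20, 120, 490]; [0, 0, 0, 0, 0, 0, 30, 210]; [0, 0, 0, 0, 0, 0, 0, 42]] (rows listed top to bottom)


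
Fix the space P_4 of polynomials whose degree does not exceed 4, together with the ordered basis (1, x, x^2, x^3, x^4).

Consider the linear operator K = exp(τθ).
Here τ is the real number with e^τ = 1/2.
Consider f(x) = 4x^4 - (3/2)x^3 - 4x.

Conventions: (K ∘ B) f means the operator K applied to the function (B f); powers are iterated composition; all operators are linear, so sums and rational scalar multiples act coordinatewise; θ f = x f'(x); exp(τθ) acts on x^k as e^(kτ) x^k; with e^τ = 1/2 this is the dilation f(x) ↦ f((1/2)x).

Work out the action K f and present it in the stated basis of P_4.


exp(τθ) x^k = e^(kτ) x^k; with e^τ = 1/2 this sends x^k to (1/2)^k x^k
x ↦ 1/2 x
x^3 ↦ 1/8 x^3
x^4 ↦ 1/16 x^4
applying this coordinatewise to f: exp(τθ) f = (1/4)x^4 - (3/16)x^3 - 2x

g(x) = (1/4)x^4 - (3/16)x^3 - 2x


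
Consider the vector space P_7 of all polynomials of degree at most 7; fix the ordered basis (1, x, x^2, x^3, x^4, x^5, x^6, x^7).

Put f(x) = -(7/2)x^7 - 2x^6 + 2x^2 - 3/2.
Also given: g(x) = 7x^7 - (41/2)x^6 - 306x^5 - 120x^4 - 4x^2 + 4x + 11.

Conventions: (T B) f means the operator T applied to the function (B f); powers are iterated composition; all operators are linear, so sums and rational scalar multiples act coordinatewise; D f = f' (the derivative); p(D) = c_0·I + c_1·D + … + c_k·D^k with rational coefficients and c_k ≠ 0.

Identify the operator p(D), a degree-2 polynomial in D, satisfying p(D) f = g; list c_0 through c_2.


p(D) = -2·I + D + 2·D^2, i.e. c_0 = -2, c_1 = 1, c_2 = 2

D^0 f = -(7/2)x^7 - 2x^6 + 2x^2 - 3/2
D^1 f = -(49/2)x^6 - 12x^5 + 4x
D^2 f = -147x^5 - 60x^4 + 4
matching coefficients of g against c_0 f + c_1 Df + … from the top degree down determines the c_i
solution: c_0 = -2, c_1 = 1, c_2 = 2


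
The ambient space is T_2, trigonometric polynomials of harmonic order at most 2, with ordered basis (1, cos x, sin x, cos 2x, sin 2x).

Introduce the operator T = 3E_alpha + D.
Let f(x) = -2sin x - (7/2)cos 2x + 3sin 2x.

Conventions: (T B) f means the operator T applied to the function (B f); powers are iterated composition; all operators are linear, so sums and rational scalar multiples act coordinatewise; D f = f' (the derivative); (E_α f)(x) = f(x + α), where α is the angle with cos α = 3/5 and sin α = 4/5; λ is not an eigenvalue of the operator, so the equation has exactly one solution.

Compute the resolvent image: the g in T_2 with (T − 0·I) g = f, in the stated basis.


the result is g(x) = (17/37)cos x - (9/37)sin x - (585/1226)cos 2x - (490/613)sin 2x

write g with unknown coordinates in the stated basis and equate coefficients in (T − 0·I) g = f
solving from the highest basis element down gives g = (17/37)cos x - (9/37)sin x - (585/1226)cos 2x - (490/613)sin 2x
check: T g = -2sin x - (7/2)cos 2x + 3sin 2x
so T g − 0·g = -2sin x - (7/2)cos 2x + 3sin 2x = f ✓


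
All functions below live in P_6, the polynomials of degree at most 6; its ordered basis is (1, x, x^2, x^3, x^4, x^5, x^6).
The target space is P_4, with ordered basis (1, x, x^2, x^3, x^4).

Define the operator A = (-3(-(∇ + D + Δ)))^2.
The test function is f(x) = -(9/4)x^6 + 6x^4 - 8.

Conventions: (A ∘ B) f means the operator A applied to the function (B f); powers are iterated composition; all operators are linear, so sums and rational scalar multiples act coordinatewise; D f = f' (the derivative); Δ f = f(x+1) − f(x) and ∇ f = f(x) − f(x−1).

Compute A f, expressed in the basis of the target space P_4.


the image equals g(x) = -(10935/2)x^4 - 8748x^2 - 486

∇ f = -(27/2)x^5 + (135/4)x^4 - 21x^3 - (9/4)x^2 + (21/2)x - 15/4
D f = -(27/2)x^5 + 24x^3
Δ f = -(27/2)x^5 - (135/4)x^4 - 21x^3 + (9/4)x^2 + (21/2)x + 15/4
(∇ + D + Δ) f = -(81/2)x^5 - 18x^3 + 21x
(-(∇ + D + Δ)) f = (81/2)x^5 + 18x^3 - 21x
(-3(-(∇ + D + Δ))) f = -(243/2)x^5 - 54x^3 + 63x
∇ (-3(-(∇ + D + Δ))) f = -(1215/2)x^4 + 1215x^3 - 1377x^2 + (1539/2)x - 225/2
D (-3(-(∇ + D + Δ))) f = -(1215/2)x^4 - 162x^2 + 63
Δ (-3(-(∇ + D + Δ))) f = -(1215/2)x^4 - 1215x^3 - 1377x^2 - (1539/2)x - 225/2
(∇ + D + Δ) (-3(-(∇ + D + Δ))) f = -(3645/2)x^4 - 2916x^2 - 162
(-(∇ + D + Δ)) (-3(-(∇ + D + Δ))) f = (3645/2)x^4 + 2916x^2 + 162
(-3(-(∇ + D + Δ))) (-3(-(∇ + D + Δ))) f = -(10935/2)x^4 - 8748x^2 - 486


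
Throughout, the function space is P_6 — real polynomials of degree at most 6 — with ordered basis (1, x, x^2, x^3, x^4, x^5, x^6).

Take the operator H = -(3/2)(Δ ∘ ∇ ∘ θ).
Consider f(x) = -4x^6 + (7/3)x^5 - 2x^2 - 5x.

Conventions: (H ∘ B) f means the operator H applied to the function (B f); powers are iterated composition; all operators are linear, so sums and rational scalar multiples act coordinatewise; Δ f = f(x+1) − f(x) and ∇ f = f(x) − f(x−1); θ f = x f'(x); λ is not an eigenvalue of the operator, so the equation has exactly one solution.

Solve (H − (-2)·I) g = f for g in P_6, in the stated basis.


write g with unknown coordinates in the stated basis and equate coefficients in (H − (-2)·I) g = f
solving from the highest basis element down gives g = -2x^6 + (7/6)x^5 - 270x^4 + (175/2)x^3 - 9991x^2 + (2445/2)x - 31611
check: H g = 540x^4 - 175x^3 + 19980x^2 - 2450x + 63222
so H g − (-2)·g = -4x^6 + (7/3)x^5 - 2x^2 - 5x = f ✓

the result is g(x) = -2x^6 + (7/6)x^5 - 270x^4 + (175/2)x^3 - 9991x^2 + (2445/2)x - 31611


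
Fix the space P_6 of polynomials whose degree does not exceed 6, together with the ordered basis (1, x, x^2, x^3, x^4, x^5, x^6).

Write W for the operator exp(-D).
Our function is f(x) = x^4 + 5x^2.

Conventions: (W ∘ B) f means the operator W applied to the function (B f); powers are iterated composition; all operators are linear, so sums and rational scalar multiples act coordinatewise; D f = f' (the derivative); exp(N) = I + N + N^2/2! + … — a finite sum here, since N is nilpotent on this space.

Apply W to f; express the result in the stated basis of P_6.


the image equals g(x) = x^4 - 4x^3 + 11x^2 - 14x + 6

order-1 term: -4x^3 - 10x
order-2 term: 6x^2 + 5
order-3 term: -4x
order-4 term: 1
the series for exp(-D) f terminates at order 4
exp(-D) f = x^4 - 4x^3 + 11x^2 - 14x + 6


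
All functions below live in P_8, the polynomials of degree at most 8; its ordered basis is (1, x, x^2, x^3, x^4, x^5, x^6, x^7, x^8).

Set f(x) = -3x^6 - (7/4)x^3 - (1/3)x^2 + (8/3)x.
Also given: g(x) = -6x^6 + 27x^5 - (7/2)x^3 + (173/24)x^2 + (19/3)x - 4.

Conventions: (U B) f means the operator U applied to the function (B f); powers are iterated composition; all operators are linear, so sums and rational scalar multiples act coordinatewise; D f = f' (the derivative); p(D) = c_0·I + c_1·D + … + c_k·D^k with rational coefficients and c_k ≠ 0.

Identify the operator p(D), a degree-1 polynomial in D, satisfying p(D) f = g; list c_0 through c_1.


D^0 f = -3x^6 - (7/4)x^3 - (1/3)x^2 + (8/3)x
D^1 f = -18x^5 - (21/4)x^2 - (2/3)x + 8/3
matching coefficients of g against c_0 f + c_1 Df + … from the top degree down determines the c_i
solution: c_0 = 2, c_1 = -3/2

p(D) = 2·I − (3/2)·D, i.e. c_0 = 2, c_1 = -3/2


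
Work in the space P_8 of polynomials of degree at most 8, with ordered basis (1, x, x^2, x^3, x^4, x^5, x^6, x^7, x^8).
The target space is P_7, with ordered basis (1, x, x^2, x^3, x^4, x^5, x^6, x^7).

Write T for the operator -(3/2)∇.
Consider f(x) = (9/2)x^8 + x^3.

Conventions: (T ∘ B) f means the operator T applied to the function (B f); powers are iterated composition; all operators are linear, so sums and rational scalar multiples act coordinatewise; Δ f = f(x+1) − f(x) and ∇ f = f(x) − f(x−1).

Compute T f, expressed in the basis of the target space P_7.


∇ f = 36x^7 - 126x^6 + 252x^5 - 315x^4 + 252x^3 - 123x^2 + 33x - 7/2
(-(3/2)∇) f = -54x^7 + 189x^6 - 378x^5 + (945/2)x^4 - 378x^3 + (369/2)x^2 - (99/2)x + 21/4

g(x) = -54x^7 + 189x^6 - 378x^5 + (945/2)x^4 - 378x^3 + (369/2)x^2 - (99/2)x + 21/4


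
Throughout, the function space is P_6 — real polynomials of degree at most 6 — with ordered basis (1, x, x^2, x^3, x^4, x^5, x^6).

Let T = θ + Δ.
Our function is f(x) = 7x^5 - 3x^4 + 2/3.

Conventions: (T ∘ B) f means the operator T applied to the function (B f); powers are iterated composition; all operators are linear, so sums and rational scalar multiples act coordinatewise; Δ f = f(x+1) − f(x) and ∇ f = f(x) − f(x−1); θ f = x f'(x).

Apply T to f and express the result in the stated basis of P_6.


the result is g(x) = 35x^5 + 23x^4 + 58x^3 + 52x^2 + 23x + 4

θ f = 35x^5 - 12x^4
Δ f = 35x^4 + 58x^3 + 52x^2 + 23x + 4
(θ + Δ) f = 35x^5 + 23x^4 + 58x^3 + 52x^2 + 23x + 4


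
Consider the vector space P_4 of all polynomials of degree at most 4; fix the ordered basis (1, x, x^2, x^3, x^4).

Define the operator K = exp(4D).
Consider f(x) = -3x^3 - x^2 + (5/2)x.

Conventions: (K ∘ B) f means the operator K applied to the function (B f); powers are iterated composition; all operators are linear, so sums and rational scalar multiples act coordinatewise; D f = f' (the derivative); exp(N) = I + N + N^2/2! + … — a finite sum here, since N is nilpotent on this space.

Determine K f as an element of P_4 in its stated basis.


order-1 term: -36x^2 - 8x + 10
order-2 term: -144x - 16
order-3 term: -192
the series for exp(4D) f terminates at order 3
exp(4D) f = -3x^3 - 37x^2 - (299/2)x - 198

the result is g(x) = -3x^3 - 37x^2 - (299/2)x - 198


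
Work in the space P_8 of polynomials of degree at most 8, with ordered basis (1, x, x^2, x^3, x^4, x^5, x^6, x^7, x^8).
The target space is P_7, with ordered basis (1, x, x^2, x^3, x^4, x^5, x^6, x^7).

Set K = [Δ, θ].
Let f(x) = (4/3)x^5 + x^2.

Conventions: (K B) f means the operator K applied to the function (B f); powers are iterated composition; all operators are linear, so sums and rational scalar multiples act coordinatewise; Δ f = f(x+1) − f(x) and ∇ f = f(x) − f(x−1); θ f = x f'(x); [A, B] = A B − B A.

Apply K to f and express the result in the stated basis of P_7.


g(x) = (20/3)x^4 + (80/3)x^3 + 40x^2 + (86/3)x + 26/3

θ f = (20/3)x^5 + 2x^2
Δ θ f = (100/3)x^4 + (200/3)x^3 + (200/3)x^2 + (112/3)x + 26/3
Δ f = (20/3)x^4 + (40/3)x^3 + (40/3)x^2 + (26/3)x + 7/3
θ Δ f = (80/3)x^4 + 40x^3 + (80/3)x^2 + (26/3)x
[Δ, θ] f = (20/3)x^4 + (80/3)x^3 + 40x^2 + (86/3)x + 26/3


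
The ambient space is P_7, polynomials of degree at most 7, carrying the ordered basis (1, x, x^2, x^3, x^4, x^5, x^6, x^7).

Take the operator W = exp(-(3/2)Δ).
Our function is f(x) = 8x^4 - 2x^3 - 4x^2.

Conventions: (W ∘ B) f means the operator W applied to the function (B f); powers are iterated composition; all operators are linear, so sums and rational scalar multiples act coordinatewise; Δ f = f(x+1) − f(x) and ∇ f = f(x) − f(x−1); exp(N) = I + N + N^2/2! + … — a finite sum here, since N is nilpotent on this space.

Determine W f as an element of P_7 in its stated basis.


the result is g(x) = 8x^4 - 50x^3 + 41x^2 + (135/2)x - 57/4

order-1 term: -48x^3 - 63x^2 - 27x - 3
order-2 term: 108x^2 + (405/2)x + 207/2
order-3 term: -108x - 621/4
order-4 term: 81/2
the series for exp(-(3/2)Δ) f terminates at order 4
exp(-(3/2)Δ) f = 8x^4 - 50x^3 + 41x^2 + (135/2)x - 57/4


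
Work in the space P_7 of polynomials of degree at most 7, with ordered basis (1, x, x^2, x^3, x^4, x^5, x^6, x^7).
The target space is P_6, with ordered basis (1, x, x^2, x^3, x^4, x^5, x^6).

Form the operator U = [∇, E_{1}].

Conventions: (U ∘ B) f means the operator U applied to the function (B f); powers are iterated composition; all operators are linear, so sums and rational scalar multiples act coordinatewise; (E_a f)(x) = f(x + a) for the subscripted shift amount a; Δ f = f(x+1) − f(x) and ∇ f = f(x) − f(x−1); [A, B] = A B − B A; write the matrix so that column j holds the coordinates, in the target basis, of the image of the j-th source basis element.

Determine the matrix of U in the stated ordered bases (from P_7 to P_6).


image of 1: 0
image of x: 0
image of x^2: 0
image of x^3: 0
image of x^4: 0
image of x^5: 0
image of x^6: 0
image of x^7: 0
each image's coordinates form column j of the matrix

the matrix is [[0, 0, 0, 0, 0, 0, 0, 0]; [0, 0, 0, 0, 0, 0, 0, 0]; [0, 0, 0, 0, 0, 0, 0, 0]; [0, 0, 0, 0, 0, 0, 0, 0]; [0, 0, 0, 0, 0, 0, 0, 0]; [0, 0, 0, 0, 0, 0, 0, 0]; [0, 0, 0, 0, 0, 0, 0, 0]] (rows listed top to bottom)


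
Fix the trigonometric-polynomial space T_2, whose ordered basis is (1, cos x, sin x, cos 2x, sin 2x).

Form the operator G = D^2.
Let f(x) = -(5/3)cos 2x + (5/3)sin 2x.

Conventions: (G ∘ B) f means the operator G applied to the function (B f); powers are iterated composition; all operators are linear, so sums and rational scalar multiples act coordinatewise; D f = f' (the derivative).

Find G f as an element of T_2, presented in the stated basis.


D f = (10/3)cos 2x + (10/3)sin 2x
D D f = (20/3)cos 2x - (20/3)sin 2x

the result is g(x) = (20/3)cos 2x - (20/3)sin 2x


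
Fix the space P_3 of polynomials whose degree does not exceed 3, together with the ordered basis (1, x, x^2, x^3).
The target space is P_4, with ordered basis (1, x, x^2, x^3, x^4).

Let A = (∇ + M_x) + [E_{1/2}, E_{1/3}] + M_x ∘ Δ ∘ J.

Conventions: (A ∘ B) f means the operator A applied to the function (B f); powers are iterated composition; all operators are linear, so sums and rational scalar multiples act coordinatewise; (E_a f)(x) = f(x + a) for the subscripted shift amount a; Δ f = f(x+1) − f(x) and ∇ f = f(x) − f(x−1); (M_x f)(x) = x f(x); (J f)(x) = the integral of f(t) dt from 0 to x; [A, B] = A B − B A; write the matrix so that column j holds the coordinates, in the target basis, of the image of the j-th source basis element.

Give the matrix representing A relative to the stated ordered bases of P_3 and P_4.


image of 1: 2x
image of x: 2x^2 + (1/2)x + 1
image of x^2: 2x^3 + x^2 + (7/3)x - 1
image of x^3: 2x^4 + (3/2)x^3 + 4x^2 - (11/4)x + 1
each image's coordinates form column j of the matrix

the matrix is [[0, 1, -1, 1]; [2, 1/2, 7/3, -11/4]; [0, 2, 1, 4]; [0, 0, 2, 3/2]; [0, 0, 0, 2]] (rows listed top to bottom)
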